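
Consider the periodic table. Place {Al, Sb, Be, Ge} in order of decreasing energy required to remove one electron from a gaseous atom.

Be > Sb > Ge > Al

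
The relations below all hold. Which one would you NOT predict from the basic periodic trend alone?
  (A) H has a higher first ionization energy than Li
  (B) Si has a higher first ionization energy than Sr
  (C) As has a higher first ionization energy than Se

(C)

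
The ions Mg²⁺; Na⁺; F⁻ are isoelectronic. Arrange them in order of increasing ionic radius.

Mg²⁺ < Na⁺ < F⁻

All of these have 10 electrons, so size is governed by nuclear charge alone: the more protons, the stronger the pull on the same electron cloud, and the smaller the ion.
Nuclear charges: Mg²⁺ (Z=12), Na⁺ (Z=11), F⁻ (Z=9).
Smallest to largest: Mg²⁺ < Na⁺ < F⁻.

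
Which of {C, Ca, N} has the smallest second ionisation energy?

Ca

IE_2 is the cost of taking one more electron from the +1 cation: C⁺ still has 3 valence electrons; Ca⁺ still has 1 valence electron; N⁺ still has 4 valence electrons.
All are still removing valence electrons, so compare the +1 ions as you would atoms: IE_2 generally rises across a period (higher Z_eff) and falls down a group (larger shell), subject to the usual subshell exceptions.
Valence configurations: C⁺ [He]2s²2p¹, Ca⁺ [Ar]4s¹, N⁺ [He]2s²2p².
Tabulated IE_2 (kJ/mol): C 2353, Ca 1145, N 2856.
Putting it together, IE_2: Ca < C < N.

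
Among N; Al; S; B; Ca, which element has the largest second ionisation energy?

N

After 1 electron has been removed, what remains? N⁺ still has 4 valence electrons; Al⁺ still has 2 valence electrons; S⁺ still has 5 valence electrons; B⁺ still has 2 valence electrons; Ca⁺ still has 1 valence electron.
All are still removing valence electrons, so compare the +1 ions as you would atoms: IE_2 generally rises across a period (higher Z_eff) and falls down a group (larger shell), subject to the usual subshell exceptions.
Valence configurations: N⁺ [He]2s²2p², Al⁺ [Ne]3s², S⁺ [Ne]3s²3p³, B⁺ [He]2s², Ca⁺ [Ar]4s¹.
The numbers (kJ/mol): N 2856, Al 1817, S 2252, B 2427, Ca 1145.
Hence IE_2: Ca < Al < S < B < N.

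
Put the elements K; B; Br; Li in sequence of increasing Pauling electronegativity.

K < Li < B < Br

Li is in period 2, group 1; B is in period 2, group 13; K is in period 4, group 1; Br is in period 4, group 17.
Smaller atoms with higher effective nuclear charge are more electronegative.
Here both period and group differ, so the two effects have to be weighed against each other.
Li > K: they share group 1; the group trend gives Li the larger value.
B > Li: both are in period 2; the period trend gives B the larger value.
Br > B: period and group pull opposite ways; the across-period shift dominates (2.96 vs 2.04).
For reference (Pauling): Li 0.98, B 2.04, K 0.82, Br 2.96.
So from lowest to highest: K < Li < B < Br.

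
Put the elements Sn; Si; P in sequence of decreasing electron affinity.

Electron affinity generally becomes more exothermic across a period toward the halogens and less exothermic down a group.
Here both period and group differ, so the two effects have to be weighed against each other.
Sn > P: this pair runs against the simple trend — see the exception note.
Si > Sn: they share group 14; the group trend gives Si the larger value.
Note the exception: Sn has a higher electron affinity than P, contrary to the simple trend — adding an electron to P's half-filled np³ subshell costs electron-pairing energy.
Note the exception: Si has a higher electron affinity than P, contrary to the simple trend — adding an electron to P's half-filled 3p³ is unfavourable, so Si (3p²) has the more exothermic EA.
For reference (kJ/mol): Si 134, P 72, Sn 107.
So from highest to lowest: Si > Sn > P.

Si > Sn > P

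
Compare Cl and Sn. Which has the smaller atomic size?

Cl is in period 3, group 17; Sn is in period 5, group 14.
Radius decreases left→right (rising Z_eff, same n) and increases top→bottom (higher n).
Here both period and group differ, so the two effects have to be weighed against each other.
Sn > Cl: both effects reinforce here, so Sn is clearly the larger of the two.
For reference (pm): Cl 99, Sn 140.
So Cl has the smaller atomic size (Cl < Sn).

Cl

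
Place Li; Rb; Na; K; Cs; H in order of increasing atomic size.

H is in period 1, group 1; Li is in period 2, group 1; Na is in period 3, group 1; K is in period 4, group 1; Rb is in period 5, group 1; Cs is in period 6, group 1.
Across a period the added protons contract the valence shell; down a group each new principal shell makes the atom larger.
All are in group 1, so atomic radius increases down the group.
So from smallest to largest: H < Li < Na < K < Rb < Cs.

H, Li, Na, K, Rb, Cs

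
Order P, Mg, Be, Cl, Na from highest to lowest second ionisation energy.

IE_2 is the cost of taking one more electron from the +1 cation: P⁺ still has 4 valence electrons; Mg⁺ still has 1 valence electron; Be⁺ still has 1 valence electron; Cl⁺ still has 6 valence electrons; Na⁺ is the bare [Ne] core.
Core electrons are held far more tightly than valence electrons, so Na tops the IE_2 order.
Valence configurations: P⁺ [Ne]3s²3p², Mg⁺ [Ne]3s¹, Be⁺ [He]2s¹, Cl⁺ [Ne]3s²3p⁴.
Approximate IE_2 values (kJ/mol): P 1907, Mg 1451, Be 1757, Cl 2298, Na 4562.
So the second ionization energies run Mg < Be < P < Cl < Na.

Na > Cl > P > Be > Mg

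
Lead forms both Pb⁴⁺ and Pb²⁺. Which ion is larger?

Pb²⁺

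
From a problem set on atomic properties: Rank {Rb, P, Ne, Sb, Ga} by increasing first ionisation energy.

Rb < Ga < Sb < P < Ne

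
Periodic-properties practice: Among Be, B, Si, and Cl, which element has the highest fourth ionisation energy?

Consider each +3 ion: Be³⁺ is already 1 electron into the core; B³⁺ is the bare [He] core; Si³⁺ still has 1 valence electron; Cl³⁺ still has 4 valence electrons.
Breaking into a closed-shell core is much more expensive than removing a leftover valence electron — Be and B have the largest IE_4 here.
Valence configurations: Si³⁺ [Ne]3s¹, Cl³⁺ [Ne]3s²3p².
Approximate IE_4 values (kJ/mol): Be 21007, B 25026, Si 4356, Cl 5159.
Overall IE_4 order: Si < Cl < Be < B.

B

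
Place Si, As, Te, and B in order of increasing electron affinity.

B < As < Si < Te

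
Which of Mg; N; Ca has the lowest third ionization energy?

The third ionization energy removes an electron from the +2 ion. For each element: Mg²⁺ is the bare [Ne] core; N²⁺ still has 3 valence electrons; Ca²⁺ is the bare [Ar] core.
Core electrons are held far more tightly than valence electrons, so Ca and Mg top the IE_3 order.
The numbers (kJ/mol): Mg 7733, N 4578, Ca 4912.
Putting it together, IE_3: N < Ca < Mg.

N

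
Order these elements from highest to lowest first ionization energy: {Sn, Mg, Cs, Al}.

Mg > Sn > Al > Cs

Mg is in period 3, group 2; Al is in period 3, group 13; Sn is in period 5, group 14; Cs is in period 6, group 1.
First ionization energy rises across a period (greater Z_eff holds electrons more tightly) and falls down a group (valence electrons are farther from the nucleus).
These span different periods and groups, so the two trends combine.
Al > Cs: relative to Cs, both the across-period and down-group shifts push Al's first ionization energy up.
Sn > Al: period and group pull opposite ways; the across-period shift dominates (709 vs 578 kJ/mol).
Mg > Sn: period and group pull opposite ways; the down-group shift dominates (738 vs 709 kJ/mol).
Note the exception: Mg has a higher first ionization energy than Al, contrary to the simple trend — Al's single 3p electron is easier to remove than one from Mg's filled 3s².
For reference (kJ/mol): Mg 738, Al 578, Sn 709, Cs 376.
So from highest to lowest: Mg > Sn > Al > Cs.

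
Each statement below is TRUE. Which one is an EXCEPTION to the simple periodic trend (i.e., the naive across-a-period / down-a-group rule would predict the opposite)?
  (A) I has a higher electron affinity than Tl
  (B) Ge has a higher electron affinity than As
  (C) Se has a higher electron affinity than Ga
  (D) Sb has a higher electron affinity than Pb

The general trend: electron affinity increases across a period and decreases down a group.
(A) I (period 5, group 17) vs Tl (period 6, group 13): the stated order agrees with the simple trend.
(B) Ge (period 4, group 14) vs As (period 4, group 15): the stated order contradicts the simple trend.
(C) Se (period 4, group 16) vs Ga (period 4, group 13): the stated order agrees with the simple trend.
(D) Sb (period 5, group 15) vs Pb (period 6, group 14): the stated order agrees with the simple trend.
The exception is (B): adding an electron to As's half-filled 4p³ is unfavourable, so Ge (4p²) has the more exothermic EA.

(B)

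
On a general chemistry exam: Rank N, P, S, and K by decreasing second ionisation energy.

K > N > S > P

After 1 electron has been removed, what remains? N⁺ still has 4 valence electrons; P⁺ still has 4 valence electrons; S⁺ still has 5 valence electrons; K⁺ is the bare [Ar] core.
Breaking into a closed-shell core is much more expensive than removing a leftover valence electron — K has the largest IE_2 here.
Valence configurations: N⁺ [He]2s²2p², P⁺ [Ne]3s²3p², S⁺ [Ne]3s²3p³.
Approximate IE_2 values (kJ/mol): N 2856, P 1907, S 2252, K 3052.
Hence IE_2: P < S < N < K.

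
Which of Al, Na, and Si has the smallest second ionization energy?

Si

Consider each +1 ion: Al⁺ still has 2 valence electrons; Na⁺ is the bare [Ne] core; Si⁺ still has 3 valence electrons.
Breaking into a closed-shell core is much more expensive than removing a leftover valence electron — Na has the largest IE_2 here.
Valence configurations: Al⁺ [Ne]3s², Si⁺ [Ne]3s²3p¹.
Si⁺ loses a lone 3p electron whereas Al⁺ must break into a filled 3s² pair, so IE_2(Al) > IE_2(Si) even though Si has the higher nuclear charge.
Tabulated IE_2 (kJ/mol): Al 1817, Na 4562, Si 1577.
So the second ionization energies run Si < Al < Na.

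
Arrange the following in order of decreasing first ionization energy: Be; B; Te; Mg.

Be, Te, B, Mg

Be is in period 2, group 2; B is in period 2, group 13; Mg is in period 3, group 2; Te is in period 5, group 16.
IE₁ increases left→right with effective nuclear charge and decreases top→bottom as the valence shell moves farther out.
Here both period and group differ, so the two effects have to be weighed against each other.
B > Mg: relative to Mg, both the across-period and down-group shifts push B's first ionization energy up.
Te > B: the two effects oppose for this pair; the across-period effect wins (869 vs 801 kJ/mol).
Be > Te: the two effects oppose for this pair; the down-group effect wins (900 vs 869 kJ/mol).
Note the exception: Be has a higher first ionization energy than B, contrary to the simple trend — removing B's lone 2p electron is easier than breaking Be's filled 2s².
Approximate values (kJ/mol): Be 900, B 801, Mg 738, Te 869.
So from highest to lowest: Be > Te > B > Mg.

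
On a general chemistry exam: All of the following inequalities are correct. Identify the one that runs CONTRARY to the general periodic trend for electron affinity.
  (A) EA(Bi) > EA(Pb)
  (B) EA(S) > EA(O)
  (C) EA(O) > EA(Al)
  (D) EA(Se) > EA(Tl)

(B)

The general trend: electron affinity increases across a period and decreases down a group.
(A) Bi (period 6, group 15) vs Pb (period 6, group 14): the stated order agrees with the simple trend.
(B) S (period 3, group 16) vs O (period 2, group 16): the stated order contradicts the simple trend.
(C) O (period 2, group 16) vs Al (period 3, group 13): the stated order agrees with the simple trend.
(D) Se (period 4, group 16) vs Tl (period 6, group 13): the stated order agrees with the simple trend.
The exception is (B): the compact 2p subshell of O repels the added electron more than S's larger 3p does.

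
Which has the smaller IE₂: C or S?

S

Consider each +1 ion: C⁺ still has 3 valence electrons; S⁺ still has 5 valence electrons.
All are still removing valence electrons, so compare the +1 ions as you would atoms: IE_2 generally rises across a period (higher Z_eff) and falls down a group (larger shell), subject to the usual subshell exceptions.
Valence configurations: C⁺ [He]2s²2p¹, S⁺ [Ne]3s²3p³.
Tabulated IE_2 (kJ/mol): C 2353, S 2252.
Putting it together, IE_2: S < C.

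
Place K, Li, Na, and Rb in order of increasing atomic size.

Li < Na < K < Rb

Radius decreases left→right (rising Z_eff, same n) and increases top→bottom (higher n).
All are in group 1, so atomic radius increases down the group.
So from smallest to largest: Li < Na < K < Rb.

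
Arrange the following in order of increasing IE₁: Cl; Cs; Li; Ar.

Cs < Li < Cl < Ar

Li is in period 2, group 1; Cl is in period 3, group 17; Ar is in period 3, group 18; Cs is in period 6, group 1.
Across a period the outer electron is held more tightly (higher IE₁); down a group it sits in a higher shell, more shielded, and comes off more easily.
Here both period and group differ, so the two effects have to be weighed against each other.
Li > Cs: they share group 1; the group trend gives Li the larger value.
Cl > Li: period and group pull opposite ways; the across-period shift dominates (1251 vs 520 kJ/mol).
Ar > Cl: Ar lies to the right of Cl in period 3, so the across-period effect alone puts Ar higher.
Tabulated first ionization energy (kJ/mol): Li 520, Cl 1251, Ar 1521, Cs 376.
So from lowest to highest: Cs < Li < Cl < Ar.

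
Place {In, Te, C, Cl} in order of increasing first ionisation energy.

In < Te < C < Cl

C is in period 2, group 14; Cl is in period 3, group 17; In is in period 5, group 13; Te is in period 5, group 16.
Across a period the outer electron is held more tightly (higher IE₁); down a group it sits in a higher shell, more shielded, and comes off more easily.
Neither a single period nor a single group — weigh both effects.
Te > In: both are in period 5; the period trend gives Te the larger value.
C > Te: period and group pull opposite ways; the down-group shift dominates (1086 vs 869 kJ/mol).
Cl > C: the two effects oppose for this pair; the across-period effect wins (1251 vs 1086 kJ/mol).
Approximate values (kJ/mol): C 1086, Cl 1251, In 558, Te 869.
So from lowest to highest: In < Te < C < Cl.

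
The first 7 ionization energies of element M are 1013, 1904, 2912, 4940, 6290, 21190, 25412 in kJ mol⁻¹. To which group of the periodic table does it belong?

Group 15

Look for the largest jump between consecutive ionization energies: IE6/IE5 ≈ 3.4, far larger than any earlier ratio.
That jump marks the point where a core electron is being removed. So the atom has 5 valence electrons.
A main-group element with 5 valence electrons is in group 15.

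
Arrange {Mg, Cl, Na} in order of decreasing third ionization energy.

After 2 electrons have been removed, what remains? Mg²⁺ is the bare [Ne] core; Cl²⁺ still has 5 valence electrons; Na²⁺ is already 1 electron into the core.
Core electrons are held far more tightly than valence electrons, so Na and Mg top the IE_3 order.
Tabulated IE_3 (kJ/mol): Mg 7733, Cl 3822, Na 6910.
Putting it together, IE_3: Cl < Na < Mg.

Mg > Na > Cl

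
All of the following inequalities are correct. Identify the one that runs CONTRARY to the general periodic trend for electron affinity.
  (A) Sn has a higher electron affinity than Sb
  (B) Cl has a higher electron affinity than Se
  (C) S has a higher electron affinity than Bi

The general trend: electron affinity increases across a period and decreases down a group.
(A) Sn (period 5, group 14) vs Sb (period 5, group 15): the stated order contradicts the simple trend.
(B) Cl (period 3, group 17) vs Se (period 4, group 16): the stated order agrees with the simple trend.
(C) S (period 3, group 16) vs Bi (period 6, group 15): the stated order agrees with the simple trend.
The exception is (A): adding an electron to Sb's half-filled 5p³ is unfavourable, so Sn has the more exothermic EA.

(A)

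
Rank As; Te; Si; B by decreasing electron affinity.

B is in period 2, group 13; Si is in period 3, group 14; As is in period 4, group 15; Te is in period 5, group 16.
Electron affinity generally becomes more exothermic across a period toward the halogens and less exothermic down a group.
These sit on a diagonal, where the across-period and down-group effects partly cancel.
As > B: the two effects oppose for this pair; the across-period effect wins (78 vs 27 kJ/mol).
Si > As: the two effects oppose for this pair; the down-group effect wins (134 vs 78 kJ/mol).
Te > Si: period and group pull opposite ways; the across-period shift dominates (190 vs 134 kJ/mol).
For reference (kJ/mol): B 27, Si 134, As 78, Te 190.
So from highest to lowest: Te > Si > As > B.

Te > Si > As > B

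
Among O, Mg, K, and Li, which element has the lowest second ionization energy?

Mg

Consider each +1 ion: O⁺ still has 5 valence electrons; Mg⁺ still has 1 valence electron; K⁺ is the bare [Ar] core; Li⁺ is the bare [He] core.
Usually core removal costs more than valence removal, but here the competition is close: a tightly held n=2 valence electron can cost more to remove than an n=3 core electron, so the actual values have to decide it.
Valence configurations: O⁺ [He]2s²2p³, Mg⁺ [Ne]3s¹.
Approximate IE_2 values (kJ/mol): O 3388, Mg 1451, K 3052, Li 7298.
Overall IE_2 order: Mg < K < O < Li.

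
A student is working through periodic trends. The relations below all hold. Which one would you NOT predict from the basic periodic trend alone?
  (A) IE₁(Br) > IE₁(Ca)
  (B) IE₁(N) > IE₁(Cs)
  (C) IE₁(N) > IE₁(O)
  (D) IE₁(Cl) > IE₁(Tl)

The general trend: IE₁ increases across a period and decreases down a group.
(A) Br (period 4, group 17) vs Ca (period 4, group 2): the stated order agrees with the simple trend.
(B) N (period 2, group 15) vs Cs (period 6, group 1): the stated order agrees with the simple trend.
(C) N (period 2, group 15) vs O (period 2, group 16): the stated order contradicts the simple trend.
(D) Cl (period 3, group 17) vs Tl (period 6, group 13): the stated order agrees with the simple trend.
The exception is (C): pairing an electron in O's 2p⁴ costs repulsion energy, so O ionizes more easily than half-filled N (2p³).

(C)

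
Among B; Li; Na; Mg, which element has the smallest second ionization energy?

Consider each +1 ion: B⁺ still has 2 valence electrons; Li⁺ is the bare [He] core; Na⁺ is the bare [Ne] core; Mg⁺ still has 1 valence electron.
Breaking into a closed-shell core is much more expensive than removing a leftover valence electron — Na and Li have the largest IE_2 here.
Valence configurations: B⁺ [He]2s², Mg⁺ [Ne]3s¹.
The numbers (kJ/mol): B 2427, Li 7298, Na 4562, Mg 1451.
Hence IE_2: Mg < B < Na < Li.

Mg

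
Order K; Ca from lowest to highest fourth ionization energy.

K < Ca

The fourth ionization energy removes an electron from the +3 ion. For each element: K³⁺ is already 2 electrons into the core; Ca³⁺ is already 1 electron into the core.
All of these are removing an electron from a noble-gas core or deeper; the smaller core (lower principal quantum number) is held far more tightly, and within a period the higher nuclear charge binds the same core more tightly.
Tabulated IE_4 (kJ/mol): K 5877, Ca 6491.
Hence IE_4: K < Ca.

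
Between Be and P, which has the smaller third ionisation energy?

P

After 2 electrons have been removed, what remains? Be²⁺ is the bare [He] core; P²⁺ still has 3 valence electrons.
Breaking into a closed-shell core is much more expensive than removing a leftover valence electron — Be has the largest IE_3 here.
Tabulated IE_3 (kJ/mol): Be 14849, P 2914.
Hence IE_3: P < Be.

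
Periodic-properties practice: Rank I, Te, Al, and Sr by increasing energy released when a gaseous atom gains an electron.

Electron affinity generally becomes more exothermic across a period toward the halogens and less exothermic down a group.
These span different periods and groups, so the two trends combine.
Al > Sr: relative to Sr, both the across-period and down-group shifts push Al's electron affinity up.
Te > Al: the two effects oppose for this pair; the across-period effect wins (190 vs 42 kJ/mol).
I > Te: I lies to the right of Te in period 5, so the across-period effect alone puts I higher.
Tabulated electron affinity (kJ/mol): Al 42, Sr 5, Te 190, I 295.
So from lowest to highest: Sr < Al < Te < I.

Sr < Al < Te < I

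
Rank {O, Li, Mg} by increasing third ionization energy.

IE_3 is the cost of taking one more electron from the +2 cation: O²⁺ still has 4 valence electrons; Li²⁺ is already 1 electron into the core; Mg²⁺ is the bare [Ne] core.
Core electrons are held far more tightly than valence electrons, so Mg and Li top the IE_3 order.
Approximate IE_3 values (kJ/mol): O 5300, Li 11815, Mg 7733.
Putting it together, IE_3: O < Mg < Li.

O < Mg < Li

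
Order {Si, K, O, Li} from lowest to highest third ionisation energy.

After 2 electrons have been removed, what remains? Si²⁺ still has 2 valence electrons; K²⁺ is already 1 electron into the core; O²⁺ still has 4 valence electrons; Li²⁺ is already 1 electron into the core.
Usually core removal costs more than valence removal, but here the competition is close: a tightly held n=2 valence electron can cost more to remove than an n=3 core electron, so the actual values have to decide it.
Valence configurations: Si²⁺ [Ne]3s², O²⁺ [He]2s²2p².
Approximate IE_3 values (kJ/mol): Si 3232, K 4420, O 5300, Li 11815.
Overall IE_3 order: Si < K < O < Li.

Si < K < O < Li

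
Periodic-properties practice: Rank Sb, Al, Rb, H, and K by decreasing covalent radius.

Rb, K, Sb, Al, H

H is in period 1, group 1; Al is in period 3, group 13; K is in period 4, group 1; Rb is in period 5, group 1; Sb is in period 5, group 15.
Across a period the added protons contract the valence shell; down a group each new principal shell makes the atom larger.
Here both period and group differ, so the two effects have to be weighed against each other.
Al > H: period and group pull opposite ways; the down-group shift dominates (126 vs 32 pm).
Sb > Al: period and group pull opposite ways; the down-group shift dominates (140 vs 126 pm).
K > Sb: the two effects oppose for this pair; the across-period effect wins (196 vs 140 pm).
Rb > K: Rb sits below K in group 1, so the down-group effect alone puts Rb larger.
Tabulated atomic radius (pm): H 32, Al 126, K 196, Rb 210, Sb 140.
So from largest to smallest: Rb > K > Sb > Al > H.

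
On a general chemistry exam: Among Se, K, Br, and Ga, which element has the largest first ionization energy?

Br

Removing the outermost electron gets harder across a period and easier down a group.
All lie in period 4, so first ionization energy increases left to right.
The largest first ionization energy among these belongs to Br.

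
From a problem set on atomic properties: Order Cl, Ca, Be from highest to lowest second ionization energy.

After 1 electron has been removed, what remains? Cl⁺ still has 6 valence electrons; Ca⁺ still has 1 valence electron; Be⁺ still has 1 valence electron.
All are still removing valence electrons, so compare the +1 ions as you would atoms: IE_2 generally rises across a period (higher Z_eff) and falls down a group (larger shell), subject to the usual subshell exceptions.
Valence configurations: Cl⁺ [Ne]3s²3p⁴, Ca⁺ [Ar]4s¹, Be⁺ [He]2s¹.
The numbers (kJ/mol): Cl 2298, Ca 1145, Be 1757.
So the second ionization energies run Ca < Be < Cl.

Cl, Be, Ca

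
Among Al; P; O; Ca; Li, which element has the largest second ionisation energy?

Li

Consider each +1 ion: Al⁺ still has 2 valence electrons; P⁺ still has 4 valence electrons; O⁺ still has 5 valence electrons; Ca⁺ still has 1 valence electron; Li⁺ is the bare [He] core.
Core electrons are held far more tightly than valence electrons, so Li tops the IE_2 order.
Valence configurations: Al⁺ [Ne]3s², P⁺ [Ne]3s²3p², O⁺ [He]2s²2p³, Ca⁺ [Ar]4s¹.
Approximate IE_2 values (kJ/mol): Al 1817, P 1907, O 3388, Ca 1145, Li 7298.
Putting it together, IE_2: Ca < Al < P < O < Li.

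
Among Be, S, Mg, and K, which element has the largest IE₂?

K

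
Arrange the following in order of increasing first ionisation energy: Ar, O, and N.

O < N < Ar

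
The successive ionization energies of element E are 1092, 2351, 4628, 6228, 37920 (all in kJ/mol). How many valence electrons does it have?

Look for the largest jump between consecutive ionization energies: IE5/IE4 ≈ 6.1, far larger than any earlier ratio.
That jump marks the point where a core electron is being removed. So the atom has 4 valence electrons.

4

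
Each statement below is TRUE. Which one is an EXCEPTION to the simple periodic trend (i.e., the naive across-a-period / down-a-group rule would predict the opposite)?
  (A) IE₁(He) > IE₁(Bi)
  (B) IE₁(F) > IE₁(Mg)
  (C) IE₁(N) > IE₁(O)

(C)

The general trend: first ionization energy increases across a period and decreases down a group.
(A) He (period 1, group 18) vs Bi (period 6, group 15): the stated order agrees with the simple trend.
(B) F (period 2, group 17) vs Mg (period 3, group 2): the stated order agrees with the simple trend.
(C) N (period 2, group 15) vs O (period 2, group 16): the stated order contradicts the simple trend.
The exception is (C): pairing an electron in O's 2p⁴ costs repulsion energy, so O ionizes more easily than half-filled N (2p³).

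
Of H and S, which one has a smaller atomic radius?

H

Across a period the added protons contract the valence shell; down a group each new principal shell makes the atom larger.
These span different periods and groups, so the two trends combine.
S > H: period and group pull opposite ways; the down-group shift dominates (103 vs 32 pm).
For reference (pm): H 32, S 103.
So H has the smaller atomic radius (H < S).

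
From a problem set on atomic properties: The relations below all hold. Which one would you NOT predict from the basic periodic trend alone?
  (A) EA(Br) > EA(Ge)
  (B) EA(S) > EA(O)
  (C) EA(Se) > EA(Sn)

(B)

The general trend: electron affinity increases across a period and decreases down a group.
(A) Br (period 4, group 17) vs Ge (period 4, group 14): the stated order agrees with the simple trend.
(B) S (period 3, group 16) vs O (period 2, group 16): the stated order contradicts the simple trend.
(C) Se (period 4, group 16) vs Sn (period 5, group 14): the stated order agrees with the simple trend.
The exception is (B): the compact 2p subshell of O repels the added electron more than S's larger 3p does.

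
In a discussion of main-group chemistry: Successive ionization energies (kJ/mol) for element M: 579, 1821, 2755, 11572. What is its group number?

Look for the largest jump between consecutive ionization energies: IE4/IE3 ≈ 4.2, far larger than any earlier ratio.
That jump marks the point where a core electron is being removed. So the atom has 3 valence electrons.
A main-group element with 3 valence electrons is in group 13.

Group 13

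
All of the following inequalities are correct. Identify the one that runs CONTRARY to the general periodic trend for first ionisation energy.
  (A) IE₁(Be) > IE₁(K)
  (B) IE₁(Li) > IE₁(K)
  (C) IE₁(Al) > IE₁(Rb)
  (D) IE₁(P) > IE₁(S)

The general trend: first ionisation energy increases across a period and decreases down a group.
(A) Be (period 2, group 2) vs K (period 4, group 1): the stated order agrees with the simple trend.
(B) Li (period 2, group 1) vs K (period 4, group 1): the stated order agrees with the simple trend.
(C) Al (period 3, group 13) vs Rb (period 5, group 1): the stated order agrees with the simple trend.
(D) P (period 3, group 15) vs S (period 3, group 16): the stated order contradicts the simple trend.
The exception is (D): S (3p⁴) ionizes more easily than half-filled P (3p³) because the paired 3p electron in S is pushed out by e⁻–e⁻ repulsion.

(D)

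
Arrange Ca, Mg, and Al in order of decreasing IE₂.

Al > Mg > Ca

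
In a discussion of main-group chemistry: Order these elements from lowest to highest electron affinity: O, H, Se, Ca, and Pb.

H is in period 1, group 1; O is in period 2, group 16; Ca is in period 4, group 2; Se is in period 4, group 16; Pb is in period 6, group 14.
Adding an electron releases more energy for atoms nearer the top right (short of the noble gases).
These span different periods and groups, so the two trends combine.
Pb > Ca: period and group pull opposite ways; the across-period shift dominates (35 vs 2 kJ/mol).
H > Pb: period and group pull opposite ways; the down-group shift dominates (73 vs 35 kJ/mol).
O > H: the two effects oppose for this pair; the across-period effect wins (141 vs 73 kJ/mol).
Se > O: this pair runs against the simple trend — see the exception note.
Note the exception: Se has a higher electron affinity than O, contrary to the simple trend — O's compact 2p subshell gives strong electron–electron repulsion on the added electron.
Tabulated electron affinity (kJ/mol): H 73, O 141, Ca 2, Se 195, Pb 35.
So from lowest to highest: Ca < Pb < H < O < Se.

Ca < Pb < H < O < Se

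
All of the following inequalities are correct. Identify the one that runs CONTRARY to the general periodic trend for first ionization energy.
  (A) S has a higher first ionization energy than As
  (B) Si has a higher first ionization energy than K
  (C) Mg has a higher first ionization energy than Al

The general trend: first ionization energy increases across a period and decreases down a group.
(A) S (period 3, group 16) vs As (period 4, group 15): the stated order agrees with the simple trend.
(B) Si (period 3, group 14) vs K (period 4, group 1): the stated order agrees with the simple trend.
(C) Mg (period 3, group 2) vs Al (period 3, group 13): the stated order contradicts the simple trend.
The exception is (C): Al's single 3p electron is easier to remove than one from Mg's filled 3s².

(C)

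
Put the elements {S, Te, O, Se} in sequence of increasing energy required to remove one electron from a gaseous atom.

Te < Se < S < O

O is in period 2, group 16; S is in period 3, group 16; Se is in period 4, group 16; Te is in period 5, group 16.
First ionization energy rises across a period (greater Z_eff holds electrons more tightly) and falls down a group (valence electrons are farther from the nucleus).
All are in group 16, so first ionization energy increases up the group.
So from lowest to highest: Te < Se < S < O.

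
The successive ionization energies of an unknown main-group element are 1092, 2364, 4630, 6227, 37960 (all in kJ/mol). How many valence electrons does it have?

Look for the largest jump between consecutive ionization energies: IE5/IE4 ≈ 6.1, far larger than any earlier ratio.
That jump marks the point where a core electron is being removed. So the atom has 4 valence electrons.

4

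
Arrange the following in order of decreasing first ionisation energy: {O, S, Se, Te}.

Removing the outermost electron gets harder across a period and easier down a group.
All are in group 16, so first ionization energy increases up the group.
So from highest to lowest: O > S > Se > Te.

O, S, Se, Te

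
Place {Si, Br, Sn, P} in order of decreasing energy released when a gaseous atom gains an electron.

Br > Si > Sn > P

Atoms with high Z_eff and room in the valence shell (especially the halogens) have the most exothermic electron affinities.
Here both period and group differ, so the two effects have to be weighed against each other.
Sn > P: this pair runs against the simple trend — see the exception note.
Si > Sn: Si sits above Sn in group 14, so the down-group effect alone puts Si higher.
Br > Si: period and group pull opposite ways; the across-period shift dominates (325 vs 134 kJ/mol).
Note the exception: Sn has a higher electron affinity than P, contrary to the simple trend — adding an electron to P's half-filled np³ subshell costs electron-pairing energy.
Note the exception: Si has a higher electron affinity than P, contrary to the simple trend — adding an electron to P's half-filled 3p³ is unfavourable, so Si (3p²) has the more exothermic EA.
Approximate values (kJ/mol): Si 134, P 72, Br 325, Sn 107.
So from highest to lowest: Br > Si > Sn > P.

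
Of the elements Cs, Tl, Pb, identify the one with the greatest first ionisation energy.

Pb

Cs is in period 6, group 1; Tl is in period 6, group 13; Pb is in period 6, group 14.
Removing the outermost electron gets harder across a period and easier down a group.
All lie in period 6, so first ionization energy increases left to right.
The greatest first ionisation energy among these belongs to Pb.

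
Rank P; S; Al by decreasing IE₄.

Al, P, S

IE_4 is the cost of taking one more electron from the +3 cation: P³⁺ still has 2 valence electrons; S³⁺ still has 3 valence electrons; Al³⁺ is the bare [Ne] core.
Breaking into a closed-shell core is much more expensive than removing a leftover valence electron — Al has the largest IE_4 here.
Valence configurations: P³⁺ [Ne]3s², S³⁺ [Ne]3s²3p¹.
S³⁺ loses a lone 3p electron whereas P³⁺ must break into a filled 3s² pair, so IE_4(P) > IE_4(S) even though S has the higher nuclear charge.
Approximate IE_4 values (kJ/mol): P 4964, S 4556, Al 11577.
Hence IE_4: S < P < Al.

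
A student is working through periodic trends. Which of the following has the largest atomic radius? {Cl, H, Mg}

Mg

H is in period 1, group 1; Mg is in period 3, group 2; Cl is in period 3, group 17.
Radius decreases left→right (rising Z_eff, same n) and increases top→bottom (higher n).
Here both period and group differ, so the two effects have to be weighed against each other.
Cl > H: the two effects oppose for this pair; the down-group effect wins (99 vs 32 pm).
Mg > Cl: Mg lies to the left of Cl in period 3, so the across-period effect alone puts Mg larger.
For reference (pm): H 32, Mg 139, Cl 99.
The largest atomic radius among these belongs to Mg.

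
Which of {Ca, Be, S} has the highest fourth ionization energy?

Be

The fourth ionization energy removes an electron from the +3 ion. For each element: Ca³⁺ is already 1 electron into the core; Be³⁺ is already 1 electron into the core; S³⁺ still has 3 valence electrons.
Breaking into a closed-shell core is much more expensive than removing a leftover valence electron — Ca and Be have the largest IE_4 here.
Approximate IE_4 values (kJ/mol): Ca 6491, Be 21007, S 4556.
Overall IE_4 order: S < Ca < Be.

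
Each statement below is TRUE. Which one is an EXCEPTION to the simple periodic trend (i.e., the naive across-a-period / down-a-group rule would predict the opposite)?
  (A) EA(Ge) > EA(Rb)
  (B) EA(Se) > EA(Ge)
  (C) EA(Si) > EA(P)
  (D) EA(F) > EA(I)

(C)

The general trend: electron affinity increases across a period and decreases down a group.
(A) Ge (period 4, group 14) vs Rb (period 5, group 1): the stated order agrees with the simple trend.
(B) Se (period 4, group 16) vs Ge (period 4, group 14): the stated order agrees with the simple trend.
(C) Si (period 3, group 14) vs P (period 3, group 15): the stated order contradicts the simple trend.
(D) F (period 2, group 17) vs I (period 5, group 17): the stated order agrees with the simple trend.
The exception is (C): adding an electron to P's half-filled 3p³ is unfavourable, so Si (3p²) has the more exothermic EA.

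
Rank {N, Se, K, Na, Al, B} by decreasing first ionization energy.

B is in period 2, group 13; N is in period 2, group 15; Na is in period 3, group 1; Al is in period 3, group 13; K is in period 4, group 1; Se is in period 4, group 16.
First ionization energy rises across a period (greater Z_eff holds electrons more tightly) and falls down a group (valence electrons are farther from the nucleus).
These span different periods and groups, so the two trends combine.
Na > K: Na sits above K in group 1, so the down-group effect alone puts Na higher.
Al > Na: both are in period 3; the period trend gives Al the larger value.
B > Al: B sits above Al in group 13, so the down-group effect alone puts B higher.
Se > B: period and group pull opposite ways; the across-period shift dominates (941 vs 801 kJ/mol).
N > Se: period and group pull opposite ways; the down-group shift dominates (1402 vs 941 kJ/mol).
Approximate values (kJ/mol): B 801, N 1402, Na 496, Al 578, K 419, Se 941.
So from highest to lowest: N > Se > B > Al > Na > K.

N > Se > B > Al > Na > K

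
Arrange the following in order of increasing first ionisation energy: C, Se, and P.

Se < P < C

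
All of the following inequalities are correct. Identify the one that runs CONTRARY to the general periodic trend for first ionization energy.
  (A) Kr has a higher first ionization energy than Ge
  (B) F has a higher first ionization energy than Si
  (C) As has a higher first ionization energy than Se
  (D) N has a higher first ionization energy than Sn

(C)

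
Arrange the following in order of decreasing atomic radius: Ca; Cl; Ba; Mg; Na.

Na is in period 3, group 1; Mg is in period 3, group 2; Cl is in period 3, group 17; Ca is in period 4, group 2; Ba is in period 6, group 2.
Across a period the added protons contract the valence shell; down a group each new principal shell makes the atom larger.
These span different periods and groups, so the two trends combine.
Mg > Cl: Mg lies to the left of Cl in period 3, so the across-period effect alone puts Mg larger.
Na > Mg: both are in period 3; the period trend gives Na the larger value.
Ca > Na: the two effects oppose for this pair; the down-group effect wins (171 vs 155 pm).
Ba > Ca: Ba sits below Ca in group 2, so the down-group effect alone puts Ba larger.
Tabulated atomic radius (pm): Na 155, Mg 139, Cl 99, Ca 171, Ba 196.
So from largest to smallest: Ba > Ca > Na > Mg > Cl.

Ba > Ca > Na > Mg > Cl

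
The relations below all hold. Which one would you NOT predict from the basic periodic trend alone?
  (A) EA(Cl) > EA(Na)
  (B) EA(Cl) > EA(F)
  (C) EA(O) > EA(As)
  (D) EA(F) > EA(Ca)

The general trend: electron affinity increases across a period and decreases down a group.
(A) Cl (period 3, group 17) vs Na (period 3, group 1): the stated order agrees with the simple trend.
(B) Cl (period 3, group 17) vs F (period 2, group 17): the stated order contradicts the simple trend.
(C) O (period 2, group 16) vs As (period 4, group 15): the stated order agrees with the simple trend.
(D) F (period 2, group 17) vs Ca (period 4, group 2): the stated order agrees with the simple trend.
The exception is (B): F's small 2p subshell makes the incoming electron feel strong e⁻–e⁻ repulsion, so Cl actually releases more energy on gaining an electron.

(B)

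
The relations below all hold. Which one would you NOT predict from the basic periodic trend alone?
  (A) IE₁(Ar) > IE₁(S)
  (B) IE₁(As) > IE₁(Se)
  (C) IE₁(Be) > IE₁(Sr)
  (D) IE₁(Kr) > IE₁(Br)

The general trend: IE₁ increases across a period and decreases down a group.
(A) Ar (period 3, group 18) vs S (period 3, group 16): the stated order agrees with the simple trend.
(B) As (period 4, group 15) vs Se (period 4, group 16): the stated order contradicts the simple trend.
(C) Be (period 2, group 2) vs Sr (period 5, group 2): the stated order agrees with the simple trend.
(D) Kr (period 4, group 18) vs Br (period 4, group 17): the stated order agrees with the simple trend.
The exception is (B): Se (4p⁴) ionizes more easily than half-filled As (4p³).

(B)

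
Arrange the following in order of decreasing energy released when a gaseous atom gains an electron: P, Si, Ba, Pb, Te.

Te, Si, P, Pb, Ba

Adding an electron releases more energy for atoms nearer the top right (short of the noble gases).
Neither a single period nor a single group — weigh both effects.
Pb > Ba: Pb lies to the right of Ba in period 6, so the across-period effect alone puts Pb higher.
P > Pb: both effects reinforce here, so P is clearly the higher of the two.
Si > P: this pair runs against the simple trend — see the exception note.
Te > Si: the two effects oppose for this pair; the across-period effect wins (190 vs 134 kJ/mol).
Note the exception: Si has a higher electron affinity than P, contrary to the simple trend — adding an electron to P's half-filled 3p³ is unfavourable, so Si (3p²) has the more exothermic EA.
Tabulated electron affinity (kJ/mol): Si 134, P 72, Te 190, Ba 14, Pb 35.
So from highest to lowest: Te > Si > P > Pb > Ba.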